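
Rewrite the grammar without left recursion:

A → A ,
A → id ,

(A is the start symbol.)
A → id , A'
A' → , A'
A' → ε

A is directly left-recursive. The standard transformation for
  A → A α₁ | ... | A α_m | β₁ | ... | β_n
is
  A  → β₁ A' | ... | β_n A'
  A' → α₁ A' | ... | α_m A' | ε

A → id , becomes A → id , A'
A → A , becomes A' → , A'
Add A' → ε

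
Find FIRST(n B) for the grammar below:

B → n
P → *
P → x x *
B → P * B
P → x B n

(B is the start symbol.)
To compute FIRST(n B), process the symbols left to right:
Symbol n is a terminal. Add 'n' and stop.
FIRST(n B) = { 'n' }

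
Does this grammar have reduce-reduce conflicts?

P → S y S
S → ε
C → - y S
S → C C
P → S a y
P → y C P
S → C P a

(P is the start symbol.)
Yes — I12: [S → .] vs [S → C C .]

A reduce-reduce conflict occurs when an LR(0) state has two complete items [A → α .] and [B → β .] — both call for a reduction, and with no lookahead the parser cannot choose between them.

Augment with P' → P and build the canonical LR(0) collection (I0 = CLOSURE({[P' → . P]}), then GOTO on every symbol after a dot until no new states appear). It has 17 states:
  I0: { [C → . - y S], [P → . S a y], [P → . S y S], [P → . y C P], [P' → . P], [S → . C C], [S → . C P a], [S → .] }  — shift, reduce
  I1: { [C → - . y S] }  — shift
  I2: { [C → . - y S], [P → . S a y], [P → . S y S], [P → . y C P], [S → . C C], [S → . C P a], [S → .], [S → C . C], [S → C . P a] }  — shift, reduce
  I3: { [P' → P .] }  — accept
  I4: { [P → S . a y], [P → S . y S] }  — shift
  I5: { [C → . - y S], [P → y . C P] }  — shift
  I6: { [C → . - y S], [P → . S a y], [P → . S y S], [P → . y C P], [P → y C . P], [S → . C C], [S → . C P a], [S → .] }  — shift, reduce
  I7: { [P → y C P .] }  — reduce
  I8: { [P → S a . y] }  — shift
  I9: { [C → . - y S], [P → S y . S], [S → . C C], [S → . C P a], [S → .] }  — shift, reduce
  I10: { [P → S y S .] }  — reduce
  I11: { [P → S a y .] }  — reduce
  I12: { [C → . - y S], [P → . S a y], [P → . S y S], [P → . y C P], [S → . C C], [S → . C P a], [S → .], [S → C . C], [S → C . P a], [S → C C .] }  — shift, 2 reduces
  I13: { [S → C P . a] }  — shift
  I14: { [S → C P a .] }  — reduce
  I15: { [C → - y . S], [C → . - y S], [S → . C C], [S → . C P a], [S → .] }  — shift, reduce
  I16: { [C → - y S .] }  — reduce

I12 contains complete items [S → .], [S → C C .] — reduce-reduce conflict.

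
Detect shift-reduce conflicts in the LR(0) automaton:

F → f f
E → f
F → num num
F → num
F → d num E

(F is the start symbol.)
Yes — I4: [F → num .] vs [F → num . num]

Augment with F' → F and build the canonical LR(0) collection (I0 = CLOSURE({[F' → . F]}), then GOTO on every symbol after a dot until no new states appear). It has 10 states:
  I0: { [F → . d num E], [F → . f f], [F → . num num], [F → . num], [F' → . F] }  — shift
  I1: { [F' → F .] }  — accept
  I2: { [F → d . num E] }  — shift
  I3: { [F → f . f] }  — shift
  I4: { [F → num . num], [F → num .] }  — shift, reduce
  I5: { [F → num num .] }  — reduce
  I6: { [F → f f .] }  — reduce
  I7: { [E → . f], [F → d num . E] }  — shift
  I8: { [F → d num E .] }  — reduce
  I9: { [E → f .] }  — reduce

I4 contains reduce item [F → num .] and shift item [F → num . num] — shift-reduce conflict.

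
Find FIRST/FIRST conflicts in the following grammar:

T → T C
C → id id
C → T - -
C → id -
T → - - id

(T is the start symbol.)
Yes. T → T C / T → '-' '-' id on { '-' }; C → id id / C → id '-' on { 'id' }

A FIRST/FIRST conflict occurs when two productions N → α and N → β for the same non-terminal have FIRST(α) ∩ FIRST(β) ≠ ∅ (with ε ∈ FIRST of a nullable right-hand side, so two nullable alternatives also conflict).

FIRST sets of the non-terminals at (or reachable through a nullable prefix from) the front of some alternative:
  FIRST(T) = { '-' }

Productions for T:
  T → T C: FIRST = { '-' }
  T → - - id: FIRST = { '-' }
Productions for C:
  C → id id: FIRST = { 'id' }
  C → T - -: FIRST = { '-' }
  C → id -: FIRST = { 'id' }

Conflict for T: T → T C and T → - - id
  Overlap: { '-' }
Conflict for C: C → id id and C → id -
  Overlap: { 'id' }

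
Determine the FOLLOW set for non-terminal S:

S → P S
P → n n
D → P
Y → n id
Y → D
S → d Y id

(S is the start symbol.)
To compute FOLLOW(S), find every occurrence of S on a right-hand side N → α S β: add FIRST(β) \ {ε}, and if β is empty or nullable also add FOLLOW(N). Iterate to a fixed point.

S is the start symbol, so $ ∈ FOLLOW(S).
In S → P S: S is at the end; this adds FOLLOW(S) to itself — nothing new

Taking the union: FOLLOW(S) = { $ }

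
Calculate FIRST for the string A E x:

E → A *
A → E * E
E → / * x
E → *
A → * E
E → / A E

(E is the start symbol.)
FIRST sets of the non-terminals involved (from the grammar, by fixed-point iteration):
  FIRST(A) = { '*', '/' }

To compute FIRST(A E x), process the symbols left to right:
Symbol A is a non-terminal. Add FIRST(A) \ {ε} = { '*', '/' }
A is not nullable (ε ∉ FIRST(A)), so stop here.
FIRST(A E x) = { '*', '/' }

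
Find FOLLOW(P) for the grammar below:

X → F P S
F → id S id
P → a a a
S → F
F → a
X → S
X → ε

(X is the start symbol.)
{ 'a', 'id' }

To compute FOLLOW(P), find every occurrence of P on a right-hand side N → α P β: add FIRST(β) \ {ε}, and if β is empty or nullable also add FOLLOW(N). Iterate to a fixed point.

In X → F P S: P is followed by S, add FIRST(S) \ {ε} = { 'a', 'id' }

Taking the union: FOLLOW(P) = { 'a', 'id' }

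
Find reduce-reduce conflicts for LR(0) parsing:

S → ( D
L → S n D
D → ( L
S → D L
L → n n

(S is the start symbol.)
No reduce-reduce conflicts

A reduce-reduce conflict occurs when an LR(0) state has two complete items [A → α .] and [B → β .] — both call for a reduction, and with no lookahead the parser cannot choose between them.

Augment with S' → S and build the canonical LR(0) collection (I0 = CLOSURE({[S' → . S]}), then GOTO on every symbol after a dot until no new states appear). It has 13 states:
  I0: { [D → . ( L], [S → . ( D], [S → . D L], [S' → . S] }  — shift
  I1: { [D → ( . L], [D → . ( L], [L → . S n D], [L → . n n], [S → ( . D], [S → . ( D], [S → . D L] }  — shift
  I2: { [D → . ( L], [L → . S n D], [L → . n n], [S → . ( D], [S → . D L], [S → D . L] }  — shift
  I3: { [S' → S .] }  — accept
  I4: { [S → D L .] }  — reduce
  I5: { [L → S . n D] }  — shift
  I6: { [L → n . n] }  — shift
  I7: { [L → n n .] }  — reduce
  I8: { [D → . ( L], [L → S n . D] }  — shift
  I9: { [D → ( . L], [D → . ( L], [L → . S n D], [L → . n n], [S → . ( D], [S → . D L] }  — shift
  I10: { [L → S n D .] }  — reduce
  I11: { [D → ( L .] }  — reduce
  I12: { [D → . ( L], [L → . S n D], [L → . n n], [S → ( D .], [S → . ( D], [S → . D L], [S → D . L] }  — shift, reduce

No state contains more than one complete item.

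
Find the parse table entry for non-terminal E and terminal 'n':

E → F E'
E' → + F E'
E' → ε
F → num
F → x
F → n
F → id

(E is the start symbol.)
E → F E'

To find M[E, 'n'], we find productions for E where 'n' is in the predict set (PREDICT(N → α) = (FIRST(α) \ {ε}) ∪ (FOLLOW(N) if α ⇒* ε)).

Relevant sets:
  FIRST(F) = { 'id', 'n', 'num', 'x' }

E → F E': PREDICT = { 'id', 'n', 'num', 'x' }
  'n' is in predict set, so this production goes in M[E, 'n']

M[E, 'n'] = E → F E'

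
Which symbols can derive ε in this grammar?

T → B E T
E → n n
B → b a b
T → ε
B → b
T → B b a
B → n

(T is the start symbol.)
ε-productions: T → ε
So T is immediately nullable.
No further non-terminal can be added: every production for the remaining non-terminals contains a terminal or a non-nullable non-terminal.
Nullable = { 'T' }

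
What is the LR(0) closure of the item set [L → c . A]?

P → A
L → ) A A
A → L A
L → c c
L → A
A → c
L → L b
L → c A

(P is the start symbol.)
Start with: [L → c . A]
  [L → c . A] has the dot before A: add [A → . L A], [A → . c]
  [A → . L A] has the dot before L: add [L → . ) A A], [L → . c c], [L → . A], [L → . L b], [L → . c A]
No further items can be added.

CLOSURE = { [A → . L A], [A → . c], [L → . ) A A], [L → . A], [L → . L b], [L → . c A], [L → . c c], [L → c . A] }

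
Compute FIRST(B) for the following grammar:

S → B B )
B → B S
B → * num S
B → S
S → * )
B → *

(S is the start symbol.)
FIRST sets of the other non-terminals involved (by the same procedure, iterated to a fixed point):
  FIRST(S) = { '*' }

From B → B S:
  - B is the symbol being defined: contributes nothing new
    B is not nullable, so stop
From B → * num S:
  - '*' is a terminal: add '*' and stop
From B → S:
  - S is a non-terminal: add FIRST(S) \ {ε} = { '*' }
    S is not nullable, so stop
From B → *:
  - '*' is a terminal: add '*' and stop

Collecting: FIRST(B) = { '*' }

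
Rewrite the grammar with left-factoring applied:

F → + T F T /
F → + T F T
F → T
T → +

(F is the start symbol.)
Left-factoring transforms A → αβ₁ | αβ₂ into A → αA' and A' → β₁ | β₂
(α is the longest common prefix among the alternatives). Repeat until
no nonterminal has two alternatives with a common prefix.

Round 1: F has alternatives sharing prefix '+ T F T'. Introduce F': F → + T F T F'
  Add: F' → /
  Add: F' → ε

No remaining common prefixes — done.

Resulting grammar:
F → + T F T F'
F' → /
F' → ε
F → T
T → +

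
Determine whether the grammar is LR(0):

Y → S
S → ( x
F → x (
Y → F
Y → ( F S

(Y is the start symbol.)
No. Shift-reduce conflict between [S → ( x .] and [F → x . (]

A grammar is LR(0) if no state in the canonical LR(0) collection has:
  - both a shift item (dot before a terminal) and a complete item (shift-reduce conflict), or
  - two or more complete items (reduce-reduce conflict; the accept item [Y' → Y .] counts as a complete item here).

Augment with Y' → Y and build the canonical LR(0) collection (I0 = CLOSURE({[Y' → . Y]}), then GOTO on every symbol after a dot until no new states appear). It has 12 states:
  I0: { [F → . x (], [S → . ( x], [Y → . ( F S], [Y → . F], [Y → . S], [Y' → . Y] }  — shift
  I1: { [F → . x (], [S → ( . x], [Y → ( . F S] }  — shift
  I2: { [Y → F .] }  — reduce
  I3: { [Y → S .] }  — reduce
  I4: { [Y' → Y .] }  — accept
  I5: { [F → x . (] }  — shift
  I6: { [F → x ( .] }  — reduce
  I7: { [S → . ( x], [Y → ( F . S] }  — shift
  I8: { [F → x . (], [S → ( x .] }  — shift, reduce
  I9: { [S → ( . x] }  — shift
  I10: { [Y → ( F S .] }  — reduce
  I11: { [S → ( x .] }  — reduce

Conflict in state I8:
  Shift-reduce conflict between [S → ( x .] and [F → x . (]
So the grammar is NOT LR(0).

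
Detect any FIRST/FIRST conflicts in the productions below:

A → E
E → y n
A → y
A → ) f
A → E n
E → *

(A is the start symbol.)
Yes. A → E / A → y on { 'y' }; A → E / A → E n on { '*', 'y' }; A → y / A → E n on { 'y' }

FIRST sets of the non-terminals at (or reachable through a nullable prefix from) the front of some alternative:
  FIRST(E) = { '*', 'y' }

Productions for A:
  A → E: FIRST = { '*', 'y' }
  A → y: FIRST = { 'y' }
  A → ) f: FIRST = { ')' }
  A → E n: FIRST = { '*', 'y' }
Productions for E:
  E → y n: FIRST = { 'y' }
  E → *: FIRST = { '*' }

Conflict for A: A → E and A → y
  Overlap: { 'y' }
Conflict for A: A → E and A → E n
  Overlap: { '*', 'y' }
Conflict for A: A → y and A → E n
  Overlap: { 'y' }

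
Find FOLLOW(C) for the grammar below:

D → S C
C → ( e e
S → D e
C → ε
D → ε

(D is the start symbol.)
{ $, 'e' }

To compute FOLLOW(C), find every occurrence of C on a right-hand side N → α C β: add FIRST(β) \ {ε}, and if β is empty or nullable also add FOLLOW(N). Iterate to a fixed point.

In D → S C: C is at the end, add FOLLOW(D)

The FOLLOW sets referred to above (computed the same way, to a fixed point):
  FOLLOW(D) = { $, 'e' }

Taking the union: FOLLOW(C) = { $, 'e' }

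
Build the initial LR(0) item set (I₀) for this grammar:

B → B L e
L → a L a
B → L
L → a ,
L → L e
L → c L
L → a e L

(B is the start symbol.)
{ [B → . B L e], [B → . L], [B' → . B], [L → . L e], [L → . a ,], [L → . a L a], [L → . a e L], [L → . c L] }

First, augment the grammar with B' → B
I₀ = CLOSURE({ [B' → . B] }):
  [B' → . B] has the dot before B: add [B → . B L e], [B → . L]
  [B → . L] has the dot before L: add [L → . a L a], [L → . a ,], [L → . L e], [L → . c L], [L → . a e L]
No further items can be added.

I₀ = { [B → . B L e], [B → . L], [B' → . B], [L → . L e], [L → . a ,], [L → . a L a], [L → . a e L], [L → . c L] }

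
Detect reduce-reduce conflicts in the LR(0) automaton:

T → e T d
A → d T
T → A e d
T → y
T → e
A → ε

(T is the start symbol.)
Augment with T' → T and build the canonical LR(0) collection (I0 = CLOSURE({[T' → . T]}), then GOTO on every symbol after a dot until no new states appear). It has 11 states:
  I0: { [A → . d T], [A → .], [T → . A e d], [T → . e T d], [T → . e], [T → . y], [T' → . T] }  — shift, reduce
  I1: { [T → A . e d] }  — shift
  I2: { [T' → T .] }  — accept
  I3: { [A → . d T], [A → .], [A → d . T], [T → . A e d], [T → . e T d], [T → . e], [T → . y] }  — shift, reduce
  I4: { [A → . d T], [A → .], [T → . A e d], [T → . e T d], [T → . e], [T → . y], [T → e . T d], [T → e .] }  — shift, 2 reduces
  I5: { [T → y .] }  — reduce
  I6: { [T → e T . d] }  — shift
  I7: { [T → e T d .] }  — reduce
  I8: { [A → d T .] }  — reduce
  I9: { [T → A e . d] }  — shift
  I10: { [T → A e d .] }  — reduce

I4 contains complete items [A → .], [T → e .] — reduce-reduce conflict.

Answer: Yes — I4: [A → .] vs [T → e .]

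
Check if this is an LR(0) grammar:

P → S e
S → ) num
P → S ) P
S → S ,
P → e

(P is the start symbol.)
A grammar is LR(0) if no state in the canonical LR(0) collection has:
  - both a shift item (dot before a terminal) and a complete item (shift-reduce conflict), or
  - two or more complete items (reduce-reduce conflict; the accept item [P' → P .] counts as a complete item here).

Augment with P' → P and build the canonical LR(0) collection (I0 = CLOSURE({[P' → . P]}), then GOTO on every symbol after a dot until no new states appear). It has 10 states:
  I0: { [P → . S ) P], [P → . S e], [P → . e], [P' → . P], [S → . ) num], [S → . S ,] }  — shift
  I1: { [S → ) . num] }  — shift
  I2: { [P' → P .] }  — accept
  I3: { [P → S . ) P], [P → S . e], [S → S . ,] }  — shift
  I4: { [P → e .] }  — reduce
  I5: { [P → . S ) P], [P → . S e], [P → . e], [P → S ) . P], [S → . ) num], [S → . S ,] }  — shift
  I6: { [S → S , .] }  — reduce
  I7: { [P → S e .] }  — reduce
  I8: { [P → S ) P .] }  — reduce
  I9: { [S → ) num .] }  — reduce

Every state is either a pure shift/goto state or contains exactly one complete item and nothing to shift — no conflicts. The grammar is LR(0).

Answer: Yes, the grammar is LR(0)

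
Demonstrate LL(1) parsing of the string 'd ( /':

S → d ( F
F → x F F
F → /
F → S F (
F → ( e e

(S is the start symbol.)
LL(1) parsing maintains a stack (initially the start symbol over $) and the input. At each step: if the stack top is a terminal, match it against the current input token; if it is a non-terminal N, replace it with the RHS of M[N, lookahead] (the unique production whose predict set contains the lookahead).

Stack is shown with the top on the left.

Stack    Input    Action
------------------------
S $      d ( / $  output S → d ( F
d ( F $  d ( / $  match 'd'
( F $    ( / $    match '('
F $      / $      output F → /
/ $      / $      match '/'
$        $        accept

The string is accepted.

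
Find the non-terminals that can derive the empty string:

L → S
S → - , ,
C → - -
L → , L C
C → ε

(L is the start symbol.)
ε-productions: C → ε
So C is immediately nullable.
No further non-terminal can be added: every production for the remaining non-terminals contains a terminal or a non-nullable non-terminal.
Nullable = { 'C' }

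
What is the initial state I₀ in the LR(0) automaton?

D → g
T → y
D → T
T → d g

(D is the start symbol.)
{ [D → . T], [D → . g], [D' → . D], [T → . d g], [T → . y] }

First, augment the grammar with D' → D
I₀ = CLOSURE({ [D' → . D] }):
  [D' → . D] has the dot before D: add [D → . g], [D → . T]
  [D → . T] has the dot before T: add [T → . y], [T → . d g]
No further items can be added.

I₀ = { [D → . T], [D → . g], [D' → . D], [T → . d g], [T → . y] }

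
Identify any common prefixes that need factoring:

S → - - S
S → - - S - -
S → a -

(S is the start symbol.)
Yes, S has productions with common prefix '- - S'

Left-factoring is needed when two productions for the same non-terminal
share a common prefix on the right-hand side.

Productions for S:
  S → - - S
  S → - - S - -
  S → a -

Found common prefix '- - S' in productions for S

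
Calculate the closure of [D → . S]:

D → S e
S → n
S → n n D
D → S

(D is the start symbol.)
{ [D → . S], [S → . n n D], [S → . n] }

To compute CLOSURE, for each item [A → α.Bβ] where B is a non-terminal, add [B → .γ] for all productions B → γ; repeat for the newly added items until nothing changes.

Start with: [D → . S]
  [D → . S] has the dot before S: add [S → . n], [S → . n n D]
No further items can be added.

CLOSURE = { [D → . S], [S → . n n D], [S → . n] }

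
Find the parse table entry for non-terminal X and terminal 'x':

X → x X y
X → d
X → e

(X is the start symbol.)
X → x X y

To find M[X, 'x'], we find productions for X where 'x' is in the predict set (PREDICT(N → α) = (FIRST(α) \ {ε}) ∪ (FOLLOW(N) if α ⇒* ε)).

X → x X y: PREDICT = { 'x' }
  'x' is in predict set, so this production goes in M[X, 'x']
X → d: PREDICT = { 'd' }
X → e: PREDICT = { 'e' }

M[X, 'x'] = X → x X y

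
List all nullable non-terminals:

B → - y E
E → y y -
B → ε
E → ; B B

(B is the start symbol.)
A non-terminal is nullable if it can derive ε (the empty string): either it has an ε-production, or it has a production whose right-hand side consists entirely of nullable non-terminals.

ε-productions: B → ε
So B is immediately nullable.
No further non-terminal can be added: every production for the remaining non-terminals contains a terminal or a non-nullable non-terminal.
Nullable = { 'B' }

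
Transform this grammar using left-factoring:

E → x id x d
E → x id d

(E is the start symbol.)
Left-factoring transforms A → αβ₁ | αβ₂ into A → αA' and A' → β₁ | β₂
(α is the longest common prefix among the alternatives). Repeat until
no nonterminal has two alternatives with a common prefix.

Round 1: E has alternatives sharing prefix 'x id'. Introduce E': E → x id E'
  Add: E' → x d
  Add: E' → d

No remaining common prefixes — done.

Resulting grammar:
E → x id E'
E' → x d
E' → d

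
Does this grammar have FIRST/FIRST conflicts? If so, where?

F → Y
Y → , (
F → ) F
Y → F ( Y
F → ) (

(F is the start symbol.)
Yes. F → Y / F → ')' F on { ')' }; F → Y / F → ')' '(' on { ')' }; F → ')' F / F → ')' '(' on { ')' }; Y → ',' '(' / Y → F '(' Y on { ',' }

A FIRST/FIRST conflict occurs when two productions N → α and N → β for the same non-terminal have FIRST(α) ∩ FIRST(β) ≠ ∅ (with ε ∈ FIRST of a nullable right-hand side, so two nullable alternatives also conflict).

FIRST sets of the non-terminals at (or reachable through a nullable prefix from) the front of some alternative:
  FIRST(Y) = { ')', ',' }
  FIRST(F) = { ')', ',' }

Productions for F:
  F → Y: FIRST = { ')', ',' }
  F → ) F: FIRST = { ')' }
  F → ) (: FIRST = { ')' }
Productions for Y:
  Y → , (: FIRST = { ',' }
  Y → F ( Y: FIRST = { ')', ',' }

Conflict for F: F → Y and F → ) F
  Overlap: { ')' }
Conflict for F: F → Y and F → ) (
  Overlap: { ')' }
Conflict for F: F → ) F and F → ) (
  Overlap: { ')' }
Conflict for Y: Y → , ( and Y → F ( Y
  Overlap: { ',' }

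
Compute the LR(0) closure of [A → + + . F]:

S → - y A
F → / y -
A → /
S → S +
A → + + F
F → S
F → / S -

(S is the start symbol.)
{ [A → + + . F], [F → . / S -], [F → . / y -], [F → . S], [S → . - y A], [S → . S +] }

Start with: [A → + + . F]
  [A → + + . F] has the dot before F: add [F → . / y -], [F → . S], [F → . / S -]
  [F → . S] has the dot before S: add [S → . - y A], [S → . S +]
No further items can be added.

CLOSURE = { [A → + + . F], [F → . / S -], [F → . / y -], [F → . S], [S → . - y A], [S → . S +] }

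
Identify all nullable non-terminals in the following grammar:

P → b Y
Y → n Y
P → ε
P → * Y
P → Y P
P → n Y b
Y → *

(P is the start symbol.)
{ 'P' }

A non-terminal is nullable if it can derive ε (the empty string): either it has an ε-production, or it has a production whose right-hand side consists entirely of nullable non-terminals.

ε-productions: P → ε
So P is immediately nullable.
No further non-terminal can be added: every production for the remaining non-terminals contains a terminal or a non-nullable non-terminal.
Nullable = { 'P' }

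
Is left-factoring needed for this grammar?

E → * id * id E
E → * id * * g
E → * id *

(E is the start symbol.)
Left-factoring is needed when two productions for the same non-terminal
share a common prefix on the right-hand side.

Productions for E:
  E → * id * id E
  E → * id * * g
  E → * id *

Found common prefix '* id *' in productions for E

Answer: Yes, E has productions with common prefix '* id *'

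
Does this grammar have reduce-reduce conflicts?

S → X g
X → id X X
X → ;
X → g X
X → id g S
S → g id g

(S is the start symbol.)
No reduce-reduce conflicts

Augment with S' → S and build the canonical LR(0) collection (I0 = CLOSURE({[S' → . S]}), then GOTO on every symbol after a dot until no new states appear). It has 16 states:
  I0: { [S → . X g], [S → . g id g], [S' → . S], [X → . ;], [X → . g X], [X → . id X X], [X → . id g S] }  — shift
  I1: { [X → ; .] }  — reduce
  I2: { [S' → S .] }  — accept
  I3: { [S → X . g] }  — shift
  I4: { [S → g . id g], [X → . ;], [X → . g X], [X → . id X X], [X → . id g S], [X → g . X] }  — shift
  I5: { [X → . ;], [X → . g X], [X → . id X X], [X → . id g S], [X → id . X X], [X → id . g S] }  — shift
  I6: { [X → . ;], [X → . g X], [X → . id X X], [X → . id g S], [X → id X . X] }  — shift
  I7: { [S → . X g], [S → . g id g], [X → . ;], [X → . g X], [X → . id X X], [X → . id g S], [X → g . X], [X → id g . S] }  — shift
  I8: { [X → id g S .] }  — reduce
  I9: { [S → X . g], [X → g X .] }  — shift, reduce
  I10: { [S → X g .] }  — reduce
  I11: { [X → id X X .] }  — reduce
  I12: { [X → . ;], [X → . g X], [X → . id X X], [X → . id g S], [X → g . X] }  — shift
  I13: { [X → g X .] }  — reduce
  I14: { [S → g id . g], [X → . ;], [X → . g X], [X → . id X X], [X → . id g S], [X → id . X X], [X → id . g S] }  — shift
  I15: { [S → . X g], [S → . g id g], [S → g id g .], [X → . ;], [X → . g X], [X → . id X X], [X → . id g S], [X → g . X], [X → id g . S] }  — shift, reduce

No state contains more than one complete item.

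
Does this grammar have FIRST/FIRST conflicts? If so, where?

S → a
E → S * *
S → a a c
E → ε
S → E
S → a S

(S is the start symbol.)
Yes. S → a / S → a a c on { 'a' }; S → a / S → E on { 'a' }; S → a / S → a S on { 'a' }; S → a a c / S → E on { 'a' }; S → a a c / S → a S on { 'a' }; S → E / S → a S on { 'a' }

A FIRST/FIRST conflict occurs when two productions N → α and N → β for the same non-terminal have FIRST(α) ∩ FIRST(β) ≠ ∅ (with ε ∈ FIRST of a nullable right-hand side, so two nullable alternatives also conflict).

FIRST sets of the non-terminals at (or reachable through a nullable prefix from) the front of some alternative:
  FIRST(E) = { '*', 'a', ε }
  FIRST(S) = { '*', 'a', ε }

Productions for S:
  S → a: FIRST = { 'a' }
  S → a a c: FIRST = { 'a' }
  S → E: FIRST = { '*', 'a', ε }
  S → a S: FIRST = { 'a' }
Productions for E:
  E → S * *: FIRST = { '*', 'a' }
  E → ε: FIRST = { ε }

Conflict for S: S → a and S → a a c
  Overlap: { 'a' }
Conflict for S: S → a and S → E
  Overlap: { 'a' }
Conflict for S: S → a and S → a S
  Overlap: { 'a' }
Conflict for S: S → a a c and S → E
  Overlap: { 'a' }
Conflict for S: S → a a c and S → a S
  Overlap: { 'a' }
Conflict for S: S → E and S → a S
  Overlap: { 'a' }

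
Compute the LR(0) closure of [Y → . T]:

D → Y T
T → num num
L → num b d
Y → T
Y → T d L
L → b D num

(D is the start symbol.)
{ [T → . num num], [Y → . T] }

To compute CLOSURE, for each item [A → α.Bβ] where B is a non-terminal, add [B → .γ] for all productions B → γ; repeat for the newly added items until nothing changes.

Start with: [Y → . T]
  [Y → . T] has the dot before T: add [T → . num num]
No further items can be added.

CLOSURE = { [T → . num num], [Y → . T] }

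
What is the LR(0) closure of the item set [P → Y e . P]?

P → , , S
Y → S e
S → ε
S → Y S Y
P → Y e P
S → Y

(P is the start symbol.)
To compute CLOSURE, for each item [A → α.Bβ] where B is a non-terminal, add [B → .γ] for all productions B → γ; repeat for the newly added items until nothing changes.

Start with: [P → Y e . P]
  [P → Y e . P] has the dot before P: add [P → . , , S], [P → . Y e P]
  [P → . Y e P] has the dot before Y: add [Y → . S e]
  [Y → . S e] has the dot before S: add [S → .], [S → . Y S Y], [S → . Y]
No further items can be added.

CLOSURE = { [P → . , , S], [P → . Y e P], [P → Y e . P], [S → . Y S Y], [S → . Y], [S → .], [Y → . S e] }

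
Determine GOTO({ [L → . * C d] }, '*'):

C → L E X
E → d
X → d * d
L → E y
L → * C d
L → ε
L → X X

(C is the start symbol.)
{ [C → . L E X], [E → . d], [L → * . C d], [L → . * C d], [L → . E y], [L → . X X], [L → .], [X → . d * d] }

GOTO(I, '*') = CLOSURE({ [A → αX.β] : [A → α.Xβ] ∈ I, X = '*' })

Items with dot before '*', with the dot advanced:
  [L → . * C d] → [L → * . C d]
Closure of the advanced items:
  [L → * . C d] has the dot before C: add [C → . L E X]
  [C → . L E X] has the dot before L: add [L → . E y], [L → . * C d], [L → .], [L → . X X]
  [L → . E y] has the dot before E: add [E → . d]
  [L → . X X] has the dot before X: add [X → . d * d]

GOTO = { [C → . L E X], [E → . d], [L → * . C d], [L → . * C d], [L → . E y], [L → . X X], [L → .], [X → . d * d] }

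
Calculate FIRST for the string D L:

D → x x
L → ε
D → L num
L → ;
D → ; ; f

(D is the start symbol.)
{ ';', 'num', 'x' }

FIRST sets of the non-terminals involved (from the grammar, by fixed-point iteration):
  FIRST(D) = { ';', 'num', 'x' }

To compute FIRST(D L), process the symbols left to right:
Symbol D is a non-terminal. Add FIRST(D) \ {ε} = { ';', 'num', 'x' }
D is not nullable (ε ∉ FIRST(D)), so stop here.
FIRST(D L) = { ';', 'num', 'x' }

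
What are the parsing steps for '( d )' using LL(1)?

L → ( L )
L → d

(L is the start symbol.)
LL(1) parsing maintains a stack (initially the start symbol over $) and the input. At each step: if the stack top is a terminal, match it against the current input token; if it is a non-terminal N, replace it with the RHS of M[N, lookahead] (the unique production whose predict set contains the lookahead).

Stack is shown with the top on the left.

Stack    Input    Action
------------------------
L $      ( d ) $  output L → ( L )
( L ) $  ( d ) $  match '('
L ) $    d ) $    output L → d
d ) $    d ) $    match 'd'
) $      ) $      match ')'
$        $        accept

The string is accepted.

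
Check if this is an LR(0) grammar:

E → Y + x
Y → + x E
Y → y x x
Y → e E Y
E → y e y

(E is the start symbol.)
A grammar is LR(0) if no state in the canonical LR(0) collection has:
  - both a shift item (dot before a terminal) and a complete item (shift-reduce conflict), or
  - two or more complete items (reduce-reduce conflict; the accept item [E' → E .] counts as a complete item here).

Augment with E' → E and build the canonical LR(0) collection (I0 = CLOSURE({[E' → . E]}), then GOTO on every symbol after a dot until no new states appear). It has 17 states:
  I0: { [E → . Y + x], [E → . y e y], [E' → . E], [Y → . + x E], [Y → . e E Y], [Y → . y x x] }  — shift
  I1: { [Y → + . x E] }  — shift
  I2: { [E' → E .] }  — accept
  I3: { [E → Y . + x] }  — shift
  I4: { [E → . Y + x], [E → . y e y], [Y → . + x E], [Y → . e E Y], [Y → . y x x], [Y → e . E Y] }  — shift
  I5: { [E → y . e y], [Y → y . x x] }  — shift
  I6: { [E → y e . y] }  — shift
  I7: { [Y → y x . x] }  — shift
  I8: { [Y → y x x .] }  — reduce
  I9: { [E → y e y .] }  — reduce
  I10: { [Y → . + x E], [Y → . e E Y], [Y → . y x x], [Y → e E . Y] }  — shift
  I11: { [Y → e E Y .] }  — reduce
  I12: { [Y → y . x x] }  — shift
  I13: { [E → Y + . x] }  — shift
  I14: { [E → Y + x .] }  — reduce
  I15: { [E → . Y + x], [E → . y e y], [Y → + x . E], [Y → . + x E], [Y → . e E Y], [Y → . y x x] }  — shift
  I16: { [Y → + x E .] }  — reduce

Every state is either a pure shift/goto state or contains exactly one complete item and nothing to shift — no conflicts. The grammar is LR(0).

Answer: Yes, the grammar is LR(0)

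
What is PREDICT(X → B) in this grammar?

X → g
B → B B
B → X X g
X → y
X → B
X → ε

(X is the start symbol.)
{ 'g', 'y' }

PREDICT(X → B) = (FIRST(RHS) \ {ε}) ∪ (FOLLOW(X) if ε ∈ FIRST(RHS), i.e. RHS ⇒* ε)
FIRST(B) = { 'g', 'y' }
FIRST(B) = { 'g', 'y' }
ε ∉ FIRST(B), so FOLLOW(X) is not added.
PREDICT(X → B) = { 'g', 'y' }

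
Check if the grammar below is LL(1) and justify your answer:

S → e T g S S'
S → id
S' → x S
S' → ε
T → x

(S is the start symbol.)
No. Predict set conflict for S': { 'x' }

Relevant sets:
  FOLLOW(S') = { $, 'x' }

For S:
  PREDICT(S → e T g S S') = { 'e' }
  PREDICT(S → id) = { 'id' }
For S':
  PREDICT(S' → x S) = { 'x' }
  PREDICT(S' → ε) = { $, 'x' }
T has a single production, so nothing to check there.

Conflict found: Predict set conflict for S': { 'x' }
The grammar is NOT LL(1).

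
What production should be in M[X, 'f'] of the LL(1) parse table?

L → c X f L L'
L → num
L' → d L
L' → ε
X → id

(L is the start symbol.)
Empty (error entry)

To find M[X, 'f'], we find productions for X where 'f' is in the predict set (PREDICT(N → α) = (FIRST(α) \ {ε}) ∪ (FOLLOW(N) if α ⇒* ε)).

X → id: PREDICT = { 'id' }

M[X, 'f'] is empty (no production applies)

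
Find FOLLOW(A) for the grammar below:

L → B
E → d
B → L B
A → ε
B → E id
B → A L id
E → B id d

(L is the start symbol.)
To compute FOLLOW(A), find every occurrence of A on a right-hand side N → α A β: add FIRST(β) \ {ε}, and if β is empty or nullable also add FOLLOW(N). Iterate to a fixed point.

In B → A L id: A is followed by L id, add FIRST(L id) \ {ε} = { 'd' }

Taking the union: FOLLOW(A) = { 'd' }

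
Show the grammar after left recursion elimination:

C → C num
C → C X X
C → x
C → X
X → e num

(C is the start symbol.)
C is directly left-recursive. The standard transformation for
  A → A α₁ | ... | A α_m | β₁ | ... | β_n
is
  A  → β₁ A' | ... | β_n A'
  A' → α₁ A' | ... | α_m A' | ε

C → x becomes C → x C'
C → X becomes C → X C'
C → C num becomes C' → num C'
C → C X X becomes C' → X X C'
Add C' → ε

Productions for other non-terminals are unchanged:
  X → e num

Resulting grammar:
C → x C'
C → X C'
C' → num C'
C' → X X C'
C' → ε
X → e num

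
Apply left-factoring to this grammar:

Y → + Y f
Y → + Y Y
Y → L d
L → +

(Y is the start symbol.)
Y → + Y Y'
Y' → f
Y' → Y
Y → L d
L → +

Left-factoring transforms A → αβ₁ | αβ₂ into A → αA' and A' → β₁ | β₂
(α is the longest common prefix among the alternatives). Repeat until
no nonterminal has two alternatives with a common prefix.

Round 1: Y has alternatives sharing prefix '+ Y'. Introduce Y': Y → + Y Y'
  Add: Y' → f
  Add: Y' → Y

No remaining common prefixes — done.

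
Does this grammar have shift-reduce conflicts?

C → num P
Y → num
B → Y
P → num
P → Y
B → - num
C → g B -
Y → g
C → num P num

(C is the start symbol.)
Augment with C' → C and build the canonical LR(0) collection (I0 = CLOSURE({[C' → . C]}), then GOTO on every symbol after a dot until no new states appear). It has 15 states:
  I0: { [C → . g B -], [C → . num P num], [C → . num P], [C' → . C] }  — shift
  I1: { [C' → C .] }  — accept
  I2: { [B → . - num], [B → . Y], [C → g . B -], [Y → . g], [Y → . num] }  — shift
  I3: { [C → num . P num], [C → num . P], [P → . Y], [P → . num], [Y → . g], [Y → . num] }  — shift
  I4: { [C → num P . num], [C → num P .] }  — shift, reduce
  I5: { [P → Y .] }  — reduce
  I6: { [Y → g .] }  — reduce
  I7: { [P → num .], [Y → num .] }  — 2 reduces
  I8: { [C → num P num .] }  — reduce
  I9: { [B → - . num] }  — shift
  I10: { [C → g B . -] }  — shift
  I11: { [B → Y .] }  — reduce
  I12: { [Y → num .] }  — reduce
  I13: { [C → g B - .] }  — reduce
  I14: { [B → - num .] }  — reduce

I4 contains reduce item [C → num P .] and shift item [C → num P . num] — shift-reduce conflict.

Answer: Yes — I4: [C → num P .] vs [C → num P . num]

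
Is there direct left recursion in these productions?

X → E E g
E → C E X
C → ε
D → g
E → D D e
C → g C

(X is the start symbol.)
No direct left recursion

X → E E g: starts with E
E → C E X: starts with C
C → ε: starts with ε
D → g: starts with g
E → D D e: starts with D
C → g C: starts with g

No direct left recursion found.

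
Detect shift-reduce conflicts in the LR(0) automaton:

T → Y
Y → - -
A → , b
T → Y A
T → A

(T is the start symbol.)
A shift-reduce conflict occurs when an LR(0) state has both:
  - a complete (reduce) item [A → α .] (dot at the end), and
  - a shift item [B → β . c γ] (dot before a terminal).

Augment with T' → T and build the canonical LR(0) collection (I0 = CLOSURE({[T' → . T]}), then GOTO on every symbol after a dot until no new states appear). It has 9 states:
  I0: { [A → . , b], [T → . A], [T → . Y A], [T → . Y], [T' → . T], [Y → . - -] }  — shift
  I1: { [A → , . b] }  — shift
  I2: { [Y → - . -] }  — shift
  I3: { [T → A .] }  — reduce
  I4: { [T' → T .] }  — accept
  I5: { [A → . , b], [T → Y . A], [T → Y .] }  — shift, reduce
  I6: { [T → Y A .] }  — reduce
  I7: { [Y → - - .] }  — reduce
  I8: { [A → , b .] }  — reduce

I5 contains reduce item [T → Y .] and shift item [A → . , b] — shift-reduce conflict.

Answer: Yes — I5: [T → Y .] vs [A → . , b]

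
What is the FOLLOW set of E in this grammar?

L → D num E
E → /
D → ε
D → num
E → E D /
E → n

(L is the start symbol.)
{ $, '/', 'num' }

In L → D num E: E is at the end, add FOLLOW(L)
In E → E D /: E is followed by D '/', add FIRST(D '/') \ {ε} = { '/', 'num' }

The FOLLOW sets referred to above (computed the same way, to a fixed point):
  FOLLOW(L) = { $ }

Taking the union: FOLLOW(E) = { $, '/', 'num' }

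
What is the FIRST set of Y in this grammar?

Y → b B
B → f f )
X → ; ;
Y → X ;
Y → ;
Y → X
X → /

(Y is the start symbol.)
{ '/', ';', 'b' }

FIRST sets of the other non-terminals involved (by the same procedure, iterated to a fixed point):
  FIRST(X) = { '/', ';' }

From Y → b B:
  - b is a terminal: add 'b' and stop
From Y → X ;:
  - X is a non-terminal: add FIRST(X) \ {ε} = { '/', ';' }
    X is not nullable, so stop
From Y → ;:
  - ';' is a terminal: add ';' and stop
From Y → X:
  - X is a non-terminal: add FIRST(X) \ {ε} = { '/', ';' }
    X is not nullable, so stop

Collecting: FIRST(Y) = { '/', ';', 'b' }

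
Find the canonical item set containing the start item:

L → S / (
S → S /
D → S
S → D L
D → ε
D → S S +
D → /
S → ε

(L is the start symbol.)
First, augment the grammar with L' → L
I₀ = CLOSURE({ [L' → . L] }):
  [L' → . L] has the dot before L: add [L → . S / (]
  [L → . S / (] has the dot before S: add [S → . S /], [S → . D L], [S → .]
  [S → . D L] has the dot before D: add [D → . S], [D → .], [D → . S S +], [D → . /]
No further items can be added.

I₀ = { [D → . /], [D → . S S +], [D → . S], [D → .], [L → . S / (], [L' → . L], [S → . D L], [S → . S /], [S → .] }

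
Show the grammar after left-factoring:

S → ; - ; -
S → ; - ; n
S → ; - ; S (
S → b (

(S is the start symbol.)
S → ; - ; S'
S' → -
S' → n
S' → S (
S → b (

Left-factoring transforms A → αβ₁ | αβ₂ into A → αA' and A' → β₁ | β₂
(α is the longest common prefix among the alternatives). Repeat until
no nonterminal has two alternatives with a common prefix.

Round 1: S has alternatives sharing prefix '; - ;'. Introduce S': S → ; - ; S'
  Add: S' → -
  Add: S' → n
  Add: S' → S (

No remaining common prefixes — done.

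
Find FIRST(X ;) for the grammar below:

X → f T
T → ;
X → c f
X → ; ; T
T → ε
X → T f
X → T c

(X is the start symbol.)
{ ';', 'c', 'f' }

FIRST sets of the non-terminals involved (from the grammar, by fixed-point iteration):
  FIRST(X) = { ';', 'c', 'f' }

To compute FIRST(X ;), process the symbols left to right:
Symbol X is a non-terminal. Add FIRST(X) \ {ε} = { ';', 'c', 'f' }
X is not nullable (ε ∉ FIRST(X)), so stop here.
FIRST(X ;) = { ';', 'c', 'f' }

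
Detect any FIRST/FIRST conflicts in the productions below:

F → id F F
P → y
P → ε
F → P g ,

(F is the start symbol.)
FIRST sets of the non-terminals at (or reachable through a nullable prefix from) the front of some alternative:
  FIRST(P) = { 'y', ε }

Productions for F:
  F → id F F: FIRST = { 'id' }
  F → P g ,: FIRST = { 'g', 'y' }
Productions for P:
  P → y: FIRST = { 'y' }
  P → ε: FIRST = { ε }

All alternatives of each non-terminal have pairwise disjoint FIRST sets.

Answer: No FIRST/FIRST conflicts.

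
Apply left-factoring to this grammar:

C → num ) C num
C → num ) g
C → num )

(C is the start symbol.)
C → num ) C'
C' → C num
C' → g
C' → ε

Left-factoring transforms A → αβ₁ | αβ₂ into A → αA' and A' → β₁ | β₂
(α is the longest common prefix among the alternatives). Repeat until
no nonterminal has two alternatives with a common prefix.

Round 1: C has alternatives sharing prefix 'num )'. Introduce C': C → num ) C'
  Add: C' → C num
  Add: C' → g
  Add: C' → ε

No remaining common prefixes — done.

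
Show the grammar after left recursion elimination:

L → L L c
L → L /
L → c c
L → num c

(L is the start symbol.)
L → c c L'
L → num c L'
L' → L c L'
L' → / L'
L' → ε

L is directly left-recursive. The standard transformation for
  A → A α₁ | ... | A α_m | β₁ | ... | β_n
is
  A  → β₁ A' | ... | β_n A'
  A' → α₁ A' | ... | α_m A' | ε

L → c c becomes L → c c L'
L → num c becomes L → num c L'
L → L L c becomes L' → L c L'
L → L / becomes L' → / L'
Add L' → ε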